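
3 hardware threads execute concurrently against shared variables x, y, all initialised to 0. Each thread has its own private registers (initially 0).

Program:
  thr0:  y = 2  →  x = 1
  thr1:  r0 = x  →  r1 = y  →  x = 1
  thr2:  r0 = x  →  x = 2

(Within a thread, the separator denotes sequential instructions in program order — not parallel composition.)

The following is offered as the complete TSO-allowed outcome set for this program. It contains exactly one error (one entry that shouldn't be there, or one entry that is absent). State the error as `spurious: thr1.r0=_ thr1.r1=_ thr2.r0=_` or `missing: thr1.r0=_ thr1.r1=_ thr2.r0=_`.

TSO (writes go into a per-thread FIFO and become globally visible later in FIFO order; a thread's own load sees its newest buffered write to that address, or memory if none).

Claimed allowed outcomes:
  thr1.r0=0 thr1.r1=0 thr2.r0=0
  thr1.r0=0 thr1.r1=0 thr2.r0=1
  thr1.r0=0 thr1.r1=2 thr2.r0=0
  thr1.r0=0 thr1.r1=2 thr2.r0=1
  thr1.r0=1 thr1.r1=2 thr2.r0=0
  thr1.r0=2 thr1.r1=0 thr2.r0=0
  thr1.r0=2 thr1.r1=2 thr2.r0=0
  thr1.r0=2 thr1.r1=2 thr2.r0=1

missing: thr1.r0=1 thr1.r1=2 thr2.r0=1

outcome vector order: (thr1.r0,thr1.r1,thr2.r0)
TSO (9): 0/0/0, 0/0/1, 0/2/0, 0/2/1, 1/2/0, 1/2/1, 2/0/0, 2/2/0, 2/2/1
TSO∖claimed = {1/2/1}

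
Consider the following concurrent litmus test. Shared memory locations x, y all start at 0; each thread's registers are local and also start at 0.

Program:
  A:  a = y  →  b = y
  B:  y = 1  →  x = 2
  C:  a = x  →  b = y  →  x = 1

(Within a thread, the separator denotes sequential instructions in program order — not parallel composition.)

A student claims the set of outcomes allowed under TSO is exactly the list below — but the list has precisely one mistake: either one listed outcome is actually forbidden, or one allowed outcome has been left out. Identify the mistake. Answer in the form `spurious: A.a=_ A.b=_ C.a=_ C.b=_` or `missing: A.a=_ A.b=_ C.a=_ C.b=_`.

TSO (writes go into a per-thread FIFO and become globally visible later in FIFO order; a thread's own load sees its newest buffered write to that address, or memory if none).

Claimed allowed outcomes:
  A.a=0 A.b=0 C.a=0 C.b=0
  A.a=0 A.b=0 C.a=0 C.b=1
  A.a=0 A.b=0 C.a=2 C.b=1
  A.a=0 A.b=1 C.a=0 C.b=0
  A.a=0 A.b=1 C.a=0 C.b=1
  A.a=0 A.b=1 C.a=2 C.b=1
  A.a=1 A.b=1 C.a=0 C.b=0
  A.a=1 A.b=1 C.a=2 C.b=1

outcome vector order: (A.a,A.b,C.a,C.b)
TSO: 9 outcomes — {0/0/0/0; 0/0/0/1; 0/0/2/1; 0/1/0/0; 0/1/0/1; 0/1/2/1; 1/1/0/0; 1/1/0/1; 1/1/2/1}
TSO∖claimed = {1/1/0/1}

missing: A.a=1 A.b=1 C.a=0 C.b=1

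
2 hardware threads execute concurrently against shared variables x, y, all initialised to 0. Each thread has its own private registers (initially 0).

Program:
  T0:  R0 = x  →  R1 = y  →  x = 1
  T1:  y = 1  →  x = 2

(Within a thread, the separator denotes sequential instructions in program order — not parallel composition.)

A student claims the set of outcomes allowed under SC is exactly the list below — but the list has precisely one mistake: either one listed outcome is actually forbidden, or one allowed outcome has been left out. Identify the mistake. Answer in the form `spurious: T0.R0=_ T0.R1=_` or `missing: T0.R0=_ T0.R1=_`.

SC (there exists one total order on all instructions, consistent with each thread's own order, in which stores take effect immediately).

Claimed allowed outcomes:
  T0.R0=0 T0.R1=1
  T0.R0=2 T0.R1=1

outcome vector order: (T0.R0,T0.R1)
under SC → (0,0); (0,1); (2,1)
SC∖claimed = {(0,0)}

missing: T0.R0=0 T0.R1=0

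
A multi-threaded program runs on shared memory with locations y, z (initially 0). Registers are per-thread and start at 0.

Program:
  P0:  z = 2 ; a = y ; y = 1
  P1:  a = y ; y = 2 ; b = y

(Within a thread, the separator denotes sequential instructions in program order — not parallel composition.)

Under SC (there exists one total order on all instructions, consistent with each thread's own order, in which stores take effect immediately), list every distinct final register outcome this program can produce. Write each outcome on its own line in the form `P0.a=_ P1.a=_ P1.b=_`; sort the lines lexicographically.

outcome vector order: (P0.a,P1.a,P1.b)
|SC outcomes| = 5

P0.a=0 P1.a=0 P1.b=1
P0.a=0 P1.a=0 P1.b=2
P0.a=0 P1.a=1 P1.b=2
P0.a=2 P1.a=0 P1.b=1
P0.a=2 P1.a=0 P1.b=2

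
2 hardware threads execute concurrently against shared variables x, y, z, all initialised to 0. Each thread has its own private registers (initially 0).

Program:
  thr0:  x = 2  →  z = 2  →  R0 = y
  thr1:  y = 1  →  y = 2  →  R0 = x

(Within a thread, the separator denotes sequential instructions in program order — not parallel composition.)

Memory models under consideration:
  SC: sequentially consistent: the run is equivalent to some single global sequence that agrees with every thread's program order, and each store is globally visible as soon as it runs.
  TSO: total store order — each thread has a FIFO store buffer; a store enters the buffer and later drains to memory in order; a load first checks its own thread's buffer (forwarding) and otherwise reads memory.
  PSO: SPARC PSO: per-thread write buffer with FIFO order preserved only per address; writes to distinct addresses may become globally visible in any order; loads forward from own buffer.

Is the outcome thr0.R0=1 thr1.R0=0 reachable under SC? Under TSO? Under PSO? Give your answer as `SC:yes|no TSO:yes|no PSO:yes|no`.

outcome vector order: (thr0.R0,thr1.R0)
SC: 4 outcomes — {<0 2> <1 2> <2 0> <2 2>}
TSO: 6 outcomes — {<0 0> <0 2> <1 0> <1 2> <2 0> <2 2>}
PSO: 6 outcomes — {<0 0> <0 2> <1 0> <1 2> <2 0> <2 2>}
target <1 0> ∈ {TSO,PSO}

SC:no TSO:yes PSO:yes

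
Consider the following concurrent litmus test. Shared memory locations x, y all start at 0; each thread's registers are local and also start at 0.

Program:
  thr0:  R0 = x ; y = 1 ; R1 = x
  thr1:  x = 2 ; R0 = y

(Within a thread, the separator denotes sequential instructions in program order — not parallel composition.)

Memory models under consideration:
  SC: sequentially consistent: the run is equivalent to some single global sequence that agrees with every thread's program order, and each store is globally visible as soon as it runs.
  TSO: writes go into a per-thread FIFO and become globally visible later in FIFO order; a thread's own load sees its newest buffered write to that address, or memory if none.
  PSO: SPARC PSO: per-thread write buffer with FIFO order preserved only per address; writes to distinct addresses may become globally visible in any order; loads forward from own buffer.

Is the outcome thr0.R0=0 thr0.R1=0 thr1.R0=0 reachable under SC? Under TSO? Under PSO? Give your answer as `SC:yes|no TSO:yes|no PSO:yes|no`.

SC:no TSO:yes PSO:yes

outcome vector order: (thr0.R0,thr0.R1,thr1.R0)
SC: 5 outcomes — {(0,0,1); (0,2,0); (0,2,1); (2,2,0); (2,2,1)}
TSO: 6 outcomes — {(0,0,0); (0,0,1); (0,2,0); (0,2,1); (2,2,0); (2,2,1)}
PSO: 6 outcomes — {(0,0,0); (0,0,1); (0,2,0); (0,2,1); (2,2,0); (2,2,1)}
target (0,0,0) ∈ {TSO,PSO}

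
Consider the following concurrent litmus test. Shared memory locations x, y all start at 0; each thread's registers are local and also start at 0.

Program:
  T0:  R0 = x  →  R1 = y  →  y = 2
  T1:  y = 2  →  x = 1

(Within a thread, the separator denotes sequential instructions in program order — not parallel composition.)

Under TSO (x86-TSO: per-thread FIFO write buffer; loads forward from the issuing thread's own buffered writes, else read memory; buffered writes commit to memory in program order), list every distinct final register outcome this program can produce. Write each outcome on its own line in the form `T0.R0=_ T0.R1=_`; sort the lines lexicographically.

T0.R0=0 T0.R1=0
T0.R0=0 T0.R1=2
T0.R0=1 T0.R1=2

outcome vector order: (T0.R0,T0.R1)
|TSO outcomes| = 3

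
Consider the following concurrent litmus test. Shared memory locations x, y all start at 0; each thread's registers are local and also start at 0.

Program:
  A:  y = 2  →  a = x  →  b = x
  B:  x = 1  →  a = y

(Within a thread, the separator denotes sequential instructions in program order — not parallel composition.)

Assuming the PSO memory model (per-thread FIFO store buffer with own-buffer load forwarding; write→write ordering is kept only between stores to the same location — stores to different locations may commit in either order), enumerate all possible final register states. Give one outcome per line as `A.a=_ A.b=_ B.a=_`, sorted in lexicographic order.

A.a=0 A.b=0 B.a=0
A.a=0 A.b=0 B.a=2
A.a=0 A.b=1 B.a=0
A.a=0 A.b=1 B.a=2
A.a=1 A.b=1 B.a=0
A.a=1 A.b=1 B.a=2

outcome vector order: (A.a,A.b,B.a)
|PSO outcomes| = 6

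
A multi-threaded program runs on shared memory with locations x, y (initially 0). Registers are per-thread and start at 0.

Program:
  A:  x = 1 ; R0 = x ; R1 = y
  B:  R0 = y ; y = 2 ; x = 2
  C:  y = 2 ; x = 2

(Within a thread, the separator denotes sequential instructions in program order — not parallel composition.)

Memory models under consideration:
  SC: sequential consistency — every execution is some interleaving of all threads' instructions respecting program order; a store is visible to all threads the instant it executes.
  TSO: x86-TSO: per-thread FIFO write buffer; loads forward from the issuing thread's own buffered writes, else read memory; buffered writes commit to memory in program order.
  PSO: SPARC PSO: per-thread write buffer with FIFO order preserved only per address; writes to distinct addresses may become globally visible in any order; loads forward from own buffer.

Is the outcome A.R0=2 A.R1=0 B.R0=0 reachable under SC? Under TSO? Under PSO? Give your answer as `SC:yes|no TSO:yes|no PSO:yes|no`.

outcome vector order: (A.R0,A.R1,B.R0)
under SC → (1,0,0), (1,0,2), (1,2,0), (1,2,2), (2,2,0), (2,2,2)
under TSO → (1,0,0), (1,0,2), (1,2,0), (1,2,2), (2,2,0), (2,2,2)
under PSO → (1,0,0), (1,0,2), (1,2,0), (1,2,2), (2,0,0), (2,0,2), (2,2,0), (2,2,2)
target (2,0,0) ∈ {PSO}

SC:no TSO:no PSO:yes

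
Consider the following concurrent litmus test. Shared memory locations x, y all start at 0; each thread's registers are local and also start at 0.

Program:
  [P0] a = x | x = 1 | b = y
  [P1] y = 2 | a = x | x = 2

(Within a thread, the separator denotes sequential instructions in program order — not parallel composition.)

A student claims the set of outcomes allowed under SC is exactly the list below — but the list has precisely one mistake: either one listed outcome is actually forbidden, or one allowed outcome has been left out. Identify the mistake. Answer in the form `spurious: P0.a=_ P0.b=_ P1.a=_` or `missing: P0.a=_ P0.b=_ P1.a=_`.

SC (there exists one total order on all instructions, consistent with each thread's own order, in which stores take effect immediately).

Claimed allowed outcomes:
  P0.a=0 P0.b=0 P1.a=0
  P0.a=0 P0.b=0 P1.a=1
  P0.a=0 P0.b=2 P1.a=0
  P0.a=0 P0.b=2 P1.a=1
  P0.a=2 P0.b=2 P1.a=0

outcome vector order: (P0.a,P0.b,P1.a)
[SC] allowed = {(0,0,1), (0,2,0), (0,2,1), (2,2,0)}
claimed∖SC = {(0,0,0)}

spurious: P0.a=0 P0.b=0 P1.a=0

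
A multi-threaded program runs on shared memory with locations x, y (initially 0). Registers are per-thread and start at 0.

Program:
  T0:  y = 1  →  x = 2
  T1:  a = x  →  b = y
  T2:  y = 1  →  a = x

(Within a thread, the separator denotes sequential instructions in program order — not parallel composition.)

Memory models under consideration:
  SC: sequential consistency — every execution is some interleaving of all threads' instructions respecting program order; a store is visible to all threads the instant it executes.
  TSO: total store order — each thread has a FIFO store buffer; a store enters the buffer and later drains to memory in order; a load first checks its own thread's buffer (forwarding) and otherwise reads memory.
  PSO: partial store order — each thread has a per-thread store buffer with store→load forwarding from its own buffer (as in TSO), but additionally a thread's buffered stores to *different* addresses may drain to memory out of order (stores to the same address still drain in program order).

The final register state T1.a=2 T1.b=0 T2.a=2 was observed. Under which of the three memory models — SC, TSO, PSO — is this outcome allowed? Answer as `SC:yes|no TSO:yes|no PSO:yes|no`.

SC:no TSO:no PSO:yes

outcome vector order: (T1.a,T1.b,T2.a)
under SC → <0 0 0> <0 0 2> <0 1 0> <0 1 2> <2 1 0> <2 1 2>
under TSO → <0 0 0> <0 0 2> <0 1 0> <0 1 2> <2 1 0> <2 1 2>
under PSO → <0 0 0> <0 0 2> <0 1 0> <0 1 2> <2 0 0> <2 0 2> <2 1 0> <2 1 2>
target <2 0 2> ∈ {PSO}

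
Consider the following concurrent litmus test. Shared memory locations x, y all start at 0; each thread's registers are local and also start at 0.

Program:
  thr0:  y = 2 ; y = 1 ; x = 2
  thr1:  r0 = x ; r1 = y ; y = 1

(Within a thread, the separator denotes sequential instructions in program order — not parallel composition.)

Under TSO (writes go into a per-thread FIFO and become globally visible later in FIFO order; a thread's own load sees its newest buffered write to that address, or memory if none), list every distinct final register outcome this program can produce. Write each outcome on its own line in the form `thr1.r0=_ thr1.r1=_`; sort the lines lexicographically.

outcome vector order: (thr1.r0,thr1.r1)
|TSO outcomes| = 4

thr1.r0=0 thr1.r1=0
thr1.r0=0 thr1.r1=1
thr1.r0=0 thr1.r1=2
thr1.r0=2 thr1.r1=1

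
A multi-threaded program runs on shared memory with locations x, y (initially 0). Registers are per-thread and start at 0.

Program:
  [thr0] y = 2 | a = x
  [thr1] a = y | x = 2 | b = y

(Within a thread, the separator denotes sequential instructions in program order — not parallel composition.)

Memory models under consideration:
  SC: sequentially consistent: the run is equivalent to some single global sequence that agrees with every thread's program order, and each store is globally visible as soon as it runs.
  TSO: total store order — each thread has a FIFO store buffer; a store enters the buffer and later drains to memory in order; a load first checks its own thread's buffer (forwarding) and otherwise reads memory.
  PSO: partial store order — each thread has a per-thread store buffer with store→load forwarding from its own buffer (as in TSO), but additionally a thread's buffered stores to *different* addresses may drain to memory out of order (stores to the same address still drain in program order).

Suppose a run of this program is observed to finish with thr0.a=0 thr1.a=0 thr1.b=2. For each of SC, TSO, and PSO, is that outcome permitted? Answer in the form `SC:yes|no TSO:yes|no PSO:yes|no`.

outcome vector order: (thr0.a,thr1.a,thr1.b)
[SC] allowed = {002; 022; 200; 202; 222}
[TSO] allowed = {000; 002; 022; 200; 202; 222}
[PSO] allowed = {000; 002; 022; 200; 202; 222}
target 002 ∈ {SC,TSO,PSO}

SC:yes TSO:yes PSO:yes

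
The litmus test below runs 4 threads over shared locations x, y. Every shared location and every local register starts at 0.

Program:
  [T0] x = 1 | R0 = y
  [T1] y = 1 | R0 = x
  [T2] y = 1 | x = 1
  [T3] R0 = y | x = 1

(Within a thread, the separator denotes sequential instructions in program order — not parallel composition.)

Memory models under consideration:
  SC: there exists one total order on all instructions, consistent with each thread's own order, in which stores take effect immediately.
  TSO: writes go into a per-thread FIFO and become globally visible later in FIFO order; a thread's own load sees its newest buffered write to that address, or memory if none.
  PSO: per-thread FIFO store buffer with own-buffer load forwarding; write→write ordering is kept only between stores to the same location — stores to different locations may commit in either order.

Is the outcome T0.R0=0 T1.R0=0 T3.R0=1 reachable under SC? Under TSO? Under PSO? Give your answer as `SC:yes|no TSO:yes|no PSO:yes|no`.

SC:no TSO:yes PSO:yes

outcome vector order: (T0.R0,T1.R0,T3.R0)
[SC] allowed = {0/1/0; 0/1/1; 1/0/0; 1/0/1; 1/1/0; 1/1/1}
[TSO] allowed = {0/0/0; 0/0/1; 0/1/0; 0/1/1; 1/0/0; 1/0/1; 1/1/0; 1/1/1}
[PSO] allowed = {0/0/0; 0/0/1; 0/1/0; 0/1/1; 1/0/0; 1/0/1; 1/1/0; 1/1/1}
target 0/0/1 ∈ {TSO,PSO}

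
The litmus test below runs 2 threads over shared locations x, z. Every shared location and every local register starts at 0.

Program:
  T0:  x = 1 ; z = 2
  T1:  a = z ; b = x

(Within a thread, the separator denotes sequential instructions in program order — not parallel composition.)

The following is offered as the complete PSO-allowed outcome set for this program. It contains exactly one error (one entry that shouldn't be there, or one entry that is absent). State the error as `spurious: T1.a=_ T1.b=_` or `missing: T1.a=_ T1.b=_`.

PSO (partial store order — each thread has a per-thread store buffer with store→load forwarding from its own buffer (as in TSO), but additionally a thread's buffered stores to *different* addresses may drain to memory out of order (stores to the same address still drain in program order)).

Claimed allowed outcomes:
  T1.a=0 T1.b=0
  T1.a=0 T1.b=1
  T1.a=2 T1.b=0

outcome vector order: (T1.a,T1.b)
[PSO] allowed = {<0 0> <0 1> <2 0> <2 1>}
PSO∖claimed = {<2 1>}

missing: T1.a=2 T1.b=1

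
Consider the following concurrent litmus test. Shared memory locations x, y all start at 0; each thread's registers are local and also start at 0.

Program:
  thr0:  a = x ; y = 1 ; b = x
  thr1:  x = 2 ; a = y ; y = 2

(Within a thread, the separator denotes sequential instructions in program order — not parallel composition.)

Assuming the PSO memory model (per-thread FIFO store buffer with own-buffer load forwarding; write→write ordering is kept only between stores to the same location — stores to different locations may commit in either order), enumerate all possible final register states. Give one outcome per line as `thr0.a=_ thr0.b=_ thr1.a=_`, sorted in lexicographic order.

outcome vector order: (thr0.a,thr0.b,thr1.a)
|PSO outcomes| = 6

thr0.a=0 thr0.b=0 thr1.a=0
thr0.a=0 thr0.b=0 thr1.a=1
thr0.a=0 thr0.b=2 thr1.a=0
thr0.a=0 thr0.b=2 thr1.a=1
thr0.a=2 thr0.b=2 thr1.a=0
thr0.a=2 thr0.b=2 thr1.a=1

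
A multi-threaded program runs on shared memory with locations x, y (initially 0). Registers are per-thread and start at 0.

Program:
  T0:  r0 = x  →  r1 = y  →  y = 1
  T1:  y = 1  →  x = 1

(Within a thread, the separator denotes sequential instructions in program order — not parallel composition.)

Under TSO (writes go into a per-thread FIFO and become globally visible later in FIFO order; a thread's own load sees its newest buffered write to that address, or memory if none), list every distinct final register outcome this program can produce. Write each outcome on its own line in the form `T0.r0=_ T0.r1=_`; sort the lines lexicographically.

T0.r0=0 T0.r1=0
T0.r0=0 T0.r1=1
T0.r0=1 T0.r1=1

outcome vector order: (T0.r0,T0.r1)
|TSO outcomes| = 3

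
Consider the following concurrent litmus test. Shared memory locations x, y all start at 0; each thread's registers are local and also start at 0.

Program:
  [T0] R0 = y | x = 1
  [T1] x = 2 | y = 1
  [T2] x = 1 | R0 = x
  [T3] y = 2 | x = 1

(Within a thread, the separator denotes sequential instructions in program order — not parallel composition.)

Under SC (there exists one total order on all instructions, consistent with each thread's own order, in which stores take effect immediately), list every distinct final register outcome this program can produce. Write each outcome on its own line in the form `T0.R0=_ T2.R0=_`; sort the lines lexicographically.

T0.R0=0 T2.R0=1
T0.R0=0 T2.R0=2
T0.R0=1 T2.R0=1
T0.R0=1 T2.R0=2
T0.R0=2 T2.R0=1
T0.R0=2 T2.R0=2

outcome vector order: (T0.R0,T2.R0)
|SC outcomes| = 6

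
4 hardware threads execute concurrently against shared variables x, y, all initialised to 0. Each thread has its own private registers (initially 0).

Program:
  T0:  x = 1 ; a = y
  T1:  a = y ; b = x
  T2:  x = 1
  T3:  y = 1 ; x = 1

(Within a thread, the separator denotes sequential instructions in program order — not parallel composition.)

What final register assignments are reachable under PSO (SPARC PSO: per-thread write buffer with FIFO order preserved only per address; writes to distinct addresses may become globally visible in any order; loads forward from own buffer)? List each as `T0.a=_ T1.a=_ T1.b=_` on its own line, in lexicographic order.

T0.a=0 T1.a=0 T1.b=0
T0.a=0 T1.a=0 T1.b=1
T0.a=0 T1.a=1 T1.b=0
T0.a=0 T1.a=1 T1.b=1
T0.a=1 T1.a=0 T1.b=0
T0.a=1 T1.a=0 T1.b=1
T0.a=1 T1.a=1 T1.b=0
T0.a=1 T1.a=1 T1.b=1

outcome vector order: (T0.a,T1.a,T1.b)
|PSO outcomes| = 8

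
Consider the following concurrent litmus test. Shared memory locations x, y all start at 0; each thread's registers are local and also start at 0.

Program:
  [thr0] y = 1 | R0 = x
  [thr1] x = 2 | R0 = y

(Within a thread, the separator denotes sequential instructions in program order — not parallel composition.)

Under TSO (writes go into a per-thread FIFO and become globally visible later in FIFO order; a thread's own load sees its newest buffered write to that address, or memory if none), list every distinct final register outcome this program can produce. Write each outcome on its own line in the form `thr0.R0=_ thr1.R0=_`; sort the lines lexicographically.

thr0.R0=0 thr1.R0=0
thr0.R0=0 thr1.R0=1
thr0.R0=2 thr1.R0=0
thr0.R0=2 thr1.R0=1

outcome vector order: (thr0.R0,thr1.R0)
|TSO outcomes| = 4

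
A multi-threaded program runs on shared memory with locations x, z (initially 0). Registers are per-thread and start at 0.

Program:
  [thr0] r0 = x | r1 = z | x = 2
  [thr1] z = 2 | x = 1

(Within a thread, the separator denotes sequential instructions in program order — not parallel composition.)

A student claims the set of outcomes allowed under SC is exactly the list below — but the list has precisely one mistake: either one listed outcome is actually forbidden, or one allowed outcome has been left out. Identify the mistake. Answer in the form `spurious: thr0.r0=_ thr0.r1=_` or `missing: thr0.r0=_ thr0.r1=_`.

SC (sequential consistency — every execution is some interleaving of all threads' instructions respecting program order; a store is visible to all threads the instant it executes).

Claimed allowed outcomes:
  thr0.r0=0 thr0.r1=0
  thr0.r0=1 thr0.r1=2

outcome vector order: (thr0.r0,thr0.r1)
[SC] allowed = {<0 0>, <0 2>, <1 2>}
SC∖claimed = {<0 2>}

missing: thr0.r0=0 thr0.r1=2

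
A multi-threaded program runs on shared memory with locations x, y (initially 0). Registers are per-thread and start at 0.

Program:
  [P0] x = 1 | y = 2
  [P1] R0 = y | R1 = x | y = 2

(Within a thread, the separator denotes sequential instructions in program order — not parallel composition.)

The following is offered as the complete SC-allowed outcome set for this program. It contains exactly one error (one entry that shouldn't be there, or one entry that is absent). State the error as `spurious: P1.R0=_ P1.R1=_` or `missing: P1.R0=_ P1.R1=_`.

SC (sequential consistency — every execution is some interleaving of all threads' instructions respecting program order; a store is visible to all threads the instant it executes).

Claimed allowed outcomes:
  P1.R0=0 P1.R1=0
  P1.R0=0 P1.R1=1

missing: P1.R0=2 P1.R1=1

outcome vector order: (P1.R0,P1.R1)
SC: 3 outcomes — {0/0 0/1 2/1}
SC∖claimed = {2/1}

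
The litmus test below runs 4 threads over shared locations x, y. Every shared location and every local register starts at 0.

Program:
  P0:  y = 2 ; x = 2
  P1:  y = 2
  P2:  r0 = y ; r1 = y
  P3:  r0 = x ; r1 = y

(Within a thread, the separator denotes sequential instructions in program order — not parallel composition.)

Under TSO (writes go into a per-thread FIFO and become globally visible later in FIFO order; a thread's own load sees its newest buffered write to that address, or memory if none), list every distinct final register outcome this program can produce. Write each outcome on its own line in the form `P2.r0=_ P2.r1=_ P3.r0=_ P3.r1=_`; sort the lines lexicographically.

outcome vector order: (P2.r0,P2.r1,P3.r0,P3.r1)
|TSO outcomes| = 9

P2.r0=0 P2.r1=0 P3.r0=0 P3.r1=0
P2.r0=0 P2.r1=0 P3.r0=0 P3.r1=2
P2.r0=0 P2.r1=0 P3.r0=2 P3.r1=2
P2.r0=0 P2.r1=2 P3.r0=0 P3.r1=0
P2.r0=0 P2.r1=2 P3.r0=0 P3.r1=2
P2.r0=0 P2.r1=2 P3.r0=2 P3.r1=2
P2.r0=2 P2.r1=2 P3.r0=0 P3.r1=0
P2.r0=2 P2.r1=2 P3.r0=0 P3.r1=2
P2.r0=2 P2.r1=2 P3.r0=2 P3.r1=2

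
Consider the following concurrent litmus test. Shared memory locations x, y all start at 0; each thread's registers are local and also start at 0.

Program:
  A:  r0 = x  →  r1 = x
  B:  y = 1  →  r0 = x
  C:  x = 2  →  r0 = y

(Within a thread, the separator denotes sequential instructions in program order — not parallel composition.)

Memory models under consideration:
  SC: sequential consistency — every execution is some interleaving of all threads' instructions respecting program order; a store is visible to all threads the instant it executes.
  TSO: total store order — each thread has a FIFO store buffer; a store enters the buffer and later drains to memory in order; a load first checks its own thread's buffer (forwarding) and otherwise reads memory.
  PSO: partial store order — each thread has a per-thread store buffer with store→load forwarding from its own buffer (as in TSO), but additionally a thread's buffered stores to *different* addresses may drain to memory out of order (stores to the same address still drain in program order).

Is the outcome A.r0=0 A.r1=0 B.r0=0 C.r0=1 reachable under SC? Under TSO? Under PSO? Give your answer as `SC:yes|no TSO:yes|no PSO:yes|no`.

SC:yes TSO:yes PSO:yes

outcome vector order: (A.r0,A.r1,B.r0,C.r0)
SC: 9 outcomes — {(0,0,0,1) (0,0,2,0) (0,0,2,1) (0,2,0,1) (0,2,2,0) (0,2,2,1) (2,2,0,1) (2,2,2,0) (2,2,2,1)}
TSO: 12 outcomes — {(0,0,0,0) (0,0,0,1) (0,0,2,0) (0,0,2,1) (0,2,0,0) (0,2,0,1) (0,2,2,0) (0,2,2,1) (2,2,0,0) (2,2,0,1) (2,2,2,0) (2,2,2,1)}
PSO: 12 outcomes — {(0,0,0,0) (0,0,0,1) (0,0,2,0) (0,0,2,1) (0,2,0,0) (0,2,0,1) (0,2,2,0) (0,2,2,1) (2,2,0,0) (2,2,0,1) (2,2,2,0) (2,2,2,1)}
target (0,0,0,1) ∈ {SC,TSO,PSO}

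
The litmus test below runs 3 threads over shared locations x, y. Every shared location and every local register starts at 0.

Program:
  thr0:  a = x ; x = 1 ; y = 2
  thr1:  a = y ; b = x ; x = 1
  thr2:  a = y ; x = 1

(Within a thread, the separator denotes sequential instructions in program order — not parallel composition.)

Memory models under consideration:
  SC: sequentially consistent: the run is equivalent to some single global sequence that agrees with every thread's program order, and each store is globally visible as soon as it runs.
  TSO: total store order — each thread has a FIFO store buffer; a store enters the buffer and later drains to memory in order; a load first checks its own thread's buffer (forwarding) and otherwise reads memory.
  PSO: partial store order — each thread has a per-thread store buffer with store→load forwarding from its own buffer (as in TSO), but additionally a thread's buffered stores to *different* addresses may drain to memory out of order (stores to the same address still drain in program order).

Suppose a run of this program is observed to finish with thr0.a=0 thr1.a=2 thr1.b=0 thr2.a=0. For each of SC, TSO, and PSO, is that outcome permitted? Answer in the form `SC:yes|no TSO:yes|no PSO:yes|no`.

SC:no TSO:no PSO:yes

outcome vector order: (thr0.a,thr1.a,thr1.b,thr2.a)
SC (10): 0/0/0/0, 0/0/0/2, 0/0/1/0, 0/0/1/2, 0/2/1/0, 0/2/1/2, 1/0/0/0, 1/0/0/2, 1/0/1/0, 1/2/1/0
TSO (10): 0/0/0/0, 0/0/0/2, 0/0/1/0, 0/0/1/2, 0/2/1/0, 0/2/1/2, 1/0/0/0, 1/0/0/2, 1/0/1/0, 1/2/1/0
PSO (12): 0/0/0/0, 0/0/0/2, 0/0/1/0, 0/0/1/2, 0/2/0/0, 0/2/0/2, 0/2/1/0, 0/2/1/2, 1/0/0/0, 1/0/0/2, 1/0/1/0, 1/2/1/0
target 0/2/0/0 ∈ {PSO}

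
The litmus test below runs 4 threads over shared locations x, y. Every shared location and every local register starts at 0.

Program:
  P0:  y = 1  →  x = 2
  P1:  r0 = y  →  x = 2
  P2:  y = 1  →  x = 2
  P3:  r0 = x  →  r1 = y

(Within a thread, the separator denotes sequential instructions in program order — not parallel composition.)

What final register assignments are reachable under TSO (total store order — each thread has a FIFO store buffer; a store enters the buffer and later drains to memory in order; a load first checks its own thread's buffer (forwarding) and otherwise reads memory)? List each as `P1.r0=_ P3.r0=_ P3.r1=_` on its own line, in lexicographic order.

outcome vector order: (P1.r0,P3.r0,P3.r1)
|TSO outcomes| = 7

P1.r0=0 P3.r0=0 P3.r1=0
P1.r0=0 P3.r0=0 P3.r1=1
P1.r0=0 P3.r0=2 P3.r1=0
P1.r0=0 P3.r0=2 P3.r1=1
P1.r0=1 P3.r0=0 P3.r1=0
P1.r0=1 P3.r0=0 P3.r1=1
P1.r0=1 P3.r0=2 P3.r1=1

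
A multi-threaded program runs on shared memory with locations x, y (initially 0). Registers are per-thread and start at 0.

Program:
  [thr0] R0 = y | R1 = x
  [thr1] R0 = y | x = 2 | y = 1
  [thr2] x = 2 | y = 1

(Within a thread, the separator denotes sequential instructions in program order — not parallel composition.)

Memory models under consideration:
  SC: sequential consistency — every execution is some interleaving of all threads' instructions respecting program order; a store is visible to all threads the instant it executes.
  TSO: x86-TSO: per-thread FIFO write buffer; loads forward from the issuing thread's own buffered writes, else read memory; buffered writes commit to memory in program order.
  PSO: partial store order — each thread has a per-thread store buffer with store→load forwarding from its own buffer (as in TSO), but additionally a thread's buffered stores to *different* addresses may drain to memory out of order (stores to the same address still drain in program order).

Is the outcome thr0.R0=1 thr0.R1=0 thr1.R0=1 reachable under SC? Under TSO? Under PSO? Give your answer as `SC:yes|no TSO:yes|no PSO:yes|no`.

SC:no TSO:no PSO:yes

outcome vector order: (thr0.R0,thr0.R1,thr1.R0)
under SC → 0/0/0; 0/0/1; 0/2/0; 0/2/1; 1/2/0; 1/2/1
under TSO → 0/0/0; 0/0/1; 0/2/0; 0/2/1; 1/2/0; 1/2/1
under PSO → 0/0/0; 0/0/1; 0/2/0; 0/2/1; 1/0/0; 1/0/1; 1/2/0; 1/2/1
target 1/0/1 ∈ {PSO}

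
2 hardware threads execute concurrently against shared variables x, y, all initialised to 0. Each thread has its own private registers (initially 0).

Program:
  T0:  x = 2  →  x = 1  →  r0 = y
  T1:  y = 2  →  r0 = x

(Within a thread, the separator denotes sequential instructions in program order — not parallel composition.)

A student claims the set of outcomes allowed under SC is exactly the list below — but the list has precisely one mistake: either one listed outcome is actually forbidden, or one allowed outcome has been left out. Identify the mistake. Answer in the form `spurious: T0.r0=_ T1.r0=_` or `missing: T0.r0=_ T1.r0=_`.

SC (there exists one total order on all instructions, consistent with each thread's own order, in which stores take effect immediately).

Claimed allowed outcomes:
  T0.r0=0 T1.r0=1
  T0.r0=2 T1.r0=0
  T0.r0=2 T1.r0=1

missing: T0.r0=2 T1.r0=2

outcome vector order: (T0.r0,T1.r0)
under SC → (0,1) (2,0) (2,1) (2,2)
SC∖claimed = {(2,2)}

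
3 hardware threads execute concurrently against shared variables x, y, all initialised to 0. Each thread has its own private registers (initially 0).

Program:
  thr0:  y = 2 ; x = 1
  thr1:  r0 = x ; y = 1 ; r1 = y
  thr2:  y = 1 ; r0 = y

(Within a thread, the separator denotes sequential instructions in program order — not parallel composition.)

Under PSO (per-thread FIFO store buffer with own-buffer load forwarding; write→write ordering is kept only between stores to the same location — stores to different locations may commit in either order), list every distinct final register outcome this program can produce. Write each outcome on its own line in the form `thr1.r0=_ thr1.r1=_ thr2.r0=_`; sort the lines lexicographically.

thr1.r0=0 thr1.r1=1 thr2.r0=1
thr1.r0=0 thr1.r1=1 thr2.r0=2
thr1.r0=0 thr1.r1=2 thr2.r0=1
thr1.r0=0 thr1.r1=2 thr2.r0=2
thr1.r0=1 thr1.r1=1 thr2.r0=1
thr1.r0=1 thr1.r1=1 thr2.r0=2
thr1.r0=1 thr1.r1=2 thr2.r0=1
thr1.r0=1 thr1.r1=2 thr2.r0=2

outcome vector order: (thr1.r0,thr1.r1,thr2.r0)
|PSO outcomes| = 8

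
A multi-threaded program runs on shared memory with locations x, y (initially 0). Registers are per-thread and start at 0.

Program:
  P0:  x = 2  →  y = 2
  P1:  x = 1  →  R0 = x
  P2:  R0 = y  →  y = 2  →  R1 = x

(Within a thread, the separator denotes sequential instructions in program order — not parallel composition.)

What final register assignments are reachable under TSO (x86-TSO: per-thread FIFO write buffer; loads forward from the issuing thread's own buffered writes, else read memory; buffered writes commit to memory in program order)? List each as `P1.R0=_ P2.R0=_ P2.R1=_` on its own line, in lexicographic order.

P1.R0=1 P2.R0=0 P2.R1=0
P1.R0=1 P2.R0=0 P2.R1=1
P1.R0=1 P2.R0=0 P2.R1=2
P1.R0=1 P2.R0=2 P2.R1=1
P1.R0=1 P2.R0=2 P2.R1=2
P1.R0=2 P2.R0=0 P2.R1=0
P1.R0=2 P2.R0=0 P2.R1=1
P1.R0=2 P2.R0=0 P2.R1=2
P1.R0=2 P2.R0=2 P2.R1=2

outcome vector order: (P1.R0,P2.R0,P2.R1)
|TSO outcomes| = 9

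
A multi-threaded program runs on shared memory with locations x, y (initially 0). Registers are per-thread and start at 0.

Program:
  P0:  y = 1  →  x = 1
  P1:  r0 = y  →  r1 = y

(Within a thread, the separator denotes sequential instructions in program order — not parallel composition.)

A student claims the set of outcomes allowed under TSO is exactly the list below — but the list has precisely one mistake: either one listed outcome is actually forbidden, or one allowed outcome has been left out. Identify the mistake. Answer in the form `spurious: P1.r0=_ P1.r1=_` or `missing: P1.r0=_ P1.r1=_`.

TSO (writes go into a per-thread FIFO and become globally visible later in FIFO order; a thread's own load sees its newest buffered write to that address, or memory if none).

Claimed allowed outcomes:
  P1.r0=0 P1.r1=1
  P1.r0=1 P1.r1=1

missing: P1.r0=0 P1.r1=0

outcome vector order: (P1.r0,P1.r1)
under TSO → <0 0>, <0 1>, <1 1>
TSO∖claimed = {<0 0>}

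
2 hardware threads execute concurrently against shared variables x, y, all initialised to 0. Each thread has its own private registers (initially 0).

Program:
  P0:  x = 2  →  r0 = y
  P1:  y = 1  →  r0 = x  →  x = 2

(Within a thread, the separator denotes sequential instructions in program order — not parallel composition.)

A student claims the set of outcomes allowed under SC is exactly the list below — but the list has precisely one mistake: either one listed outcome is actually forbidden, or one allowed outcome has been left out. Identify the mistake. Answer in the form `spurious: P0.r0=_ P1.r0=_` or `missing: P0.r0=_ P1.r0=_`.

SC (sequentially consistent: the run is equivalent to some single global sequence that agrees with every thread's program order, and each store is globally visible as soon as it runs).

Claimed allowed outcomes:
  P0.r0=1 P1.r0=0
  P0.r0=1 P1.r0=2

outcome vector order: (P0.r0,P1.r0)
SC (3): <0 2> <1 0> <1 2>
SC∖claimed = {<0 2>}

missing: P0.r0=0 P1.r0=2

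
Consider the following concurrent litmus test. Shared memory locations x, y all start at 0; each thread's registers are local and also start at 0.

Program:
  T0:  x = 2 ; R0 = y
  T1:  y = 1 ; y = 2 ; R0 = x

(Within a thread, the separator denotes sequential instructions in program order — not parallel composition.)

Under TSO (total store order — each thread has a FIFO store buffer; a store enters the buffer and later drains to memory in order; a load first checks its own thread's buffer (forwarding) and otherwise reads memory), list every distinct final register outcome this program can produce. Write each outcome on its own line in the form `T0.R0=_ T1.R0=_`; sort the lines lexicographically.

T0.R0=0 T1.R0=0
T0.R0=0 T1.R0=2
T0.R0=1 T1.R0=0
T0.R0=1 T1.R0=2
T0.R0=2 T1.R0=0
T0.R0=2 T1.R0=2

outcome vector order: (T0.R0,T1.R0)
|TSO outcomes| = 6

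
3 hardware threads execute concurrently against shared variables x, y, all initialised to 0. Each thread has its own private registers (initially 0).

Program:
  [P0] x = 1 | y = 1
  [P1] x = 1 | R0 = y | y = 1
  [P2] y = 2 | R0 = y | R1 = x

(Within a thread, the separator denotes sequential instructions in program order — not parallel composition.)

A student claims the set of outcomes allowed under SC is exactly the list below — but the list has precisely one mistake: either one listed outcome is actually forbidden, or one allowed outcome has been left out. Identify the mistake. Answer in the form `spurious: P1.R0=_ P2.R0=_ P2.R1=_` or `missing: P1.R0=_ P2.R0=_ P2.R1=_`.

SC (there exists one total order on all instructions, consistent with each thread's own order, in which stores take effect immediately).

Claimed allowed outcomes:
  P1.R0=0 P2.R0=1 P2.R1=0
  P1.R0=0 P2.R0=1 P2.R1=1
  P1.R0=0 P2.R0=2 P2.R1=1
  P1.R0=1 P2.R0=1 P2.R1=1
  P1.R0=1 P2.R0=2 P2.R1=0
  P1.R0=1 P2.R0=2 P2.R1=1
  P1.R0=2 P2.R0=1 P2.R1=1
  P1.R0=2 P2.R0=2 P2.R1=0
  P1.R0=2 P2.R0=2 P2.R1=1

outcome vector order: (P1.R0,P2.R0,P2.R1)
SC: 8 outcomes — {011; 021; 111; 120; 121; 211; 220; 221}
claimed∖SC = {010}

spurious: P1.R0=0 P2.R0=1 P2.R1=0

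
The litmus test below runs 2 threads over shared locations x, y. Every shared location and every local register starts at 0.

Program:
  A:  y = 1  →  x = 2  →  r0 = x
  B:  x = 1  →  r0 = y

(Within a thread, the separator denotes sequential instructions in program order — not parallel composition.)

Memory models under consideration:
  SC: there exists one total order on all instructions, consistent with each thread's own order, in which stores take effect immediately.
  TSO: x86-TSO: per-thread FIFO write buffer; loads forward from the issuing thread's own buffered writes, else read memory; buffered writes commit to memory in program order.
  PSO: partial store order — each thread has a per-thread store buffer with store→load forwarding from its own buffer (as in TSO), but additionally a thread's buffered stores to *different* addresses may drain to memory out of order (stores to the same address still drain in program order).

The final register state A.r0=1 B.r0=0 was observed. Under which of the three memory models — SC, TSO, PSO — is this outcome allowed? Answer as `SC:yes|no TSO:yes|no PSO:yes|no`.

SC:no TSO:yes PSO:yes

outcome vector order: (A.r0,B.r0)
[SC] allowed = {1/1; 2/0; 2/1}
[TSO] allowed = {1/0; 1/1; 2/0; 2/1}
[PSO] allowed = {1/0; 1/1; 2/0; 2/1}
target 1/0 ∈ {TSO,PSO}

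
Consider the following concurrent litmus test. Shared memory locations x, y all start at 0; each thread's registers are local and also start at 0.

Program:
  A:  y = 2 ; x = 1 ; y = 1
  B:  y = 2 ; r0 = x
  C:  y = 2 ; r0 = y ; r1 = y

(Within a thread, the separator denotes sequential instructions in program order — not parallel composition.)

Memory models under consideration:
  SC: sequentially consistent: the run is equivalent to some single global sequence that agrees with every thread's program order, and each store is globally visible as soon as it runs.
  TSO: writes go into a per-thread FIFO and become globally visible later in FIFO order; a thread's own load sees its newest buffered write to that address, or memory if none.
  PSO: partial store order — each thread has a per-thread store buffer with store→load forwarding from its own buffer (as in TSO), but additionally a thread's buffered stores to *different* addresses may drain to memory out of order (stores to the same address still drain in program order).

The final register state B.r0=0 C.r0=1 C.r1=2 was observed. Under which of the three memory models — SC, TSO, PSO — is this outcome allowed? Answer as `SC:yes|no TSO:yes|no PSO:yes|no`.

outcome vector order: (B.r0,C.r0,C.r1)
under SC → (0,1,1); (0,2,1); (0,2,2); (1,1,1); (1,1,2); (1,2,1); (1,2,2)
under TSO → (0,1,1); (0,1,2); (0,2,1); (0,2,2); (1,1,1); (1,1,2); (1,2,1); (1,2,2)
under PSO → (0,1,1); (0,1,2); (0,2,1); (0,2,2); (1,1,1); (1,1,2); (1,2,1); (1,2,2)
target (0,1,2) ∈ {TSO,PSO}

SC:no TSO:yes PSO:yes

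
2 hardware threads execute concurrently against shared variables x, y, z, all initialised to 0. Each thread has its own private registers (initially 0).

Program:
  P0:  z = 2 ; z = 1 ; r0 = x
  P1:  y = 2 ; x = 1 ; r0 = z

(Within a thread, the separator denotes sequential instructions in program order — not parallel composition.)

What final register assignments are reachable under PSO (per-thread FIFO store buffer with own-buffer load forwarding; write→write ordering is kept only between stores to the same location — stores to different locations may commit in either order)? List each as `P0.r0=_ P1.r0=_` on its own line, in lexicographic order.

outcome vector order: (P0.r0,P1.r0)
|PSO outcomes| = 6

P0.r0=0 P1.r0=0
P0.r0=0 P1.r0=1
P0.r0=0 P1.r0=2
P0.r0=1 P1.r0=0
P0.r0=1 P1.r0=1
P0.r0=1 P1.r0=2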